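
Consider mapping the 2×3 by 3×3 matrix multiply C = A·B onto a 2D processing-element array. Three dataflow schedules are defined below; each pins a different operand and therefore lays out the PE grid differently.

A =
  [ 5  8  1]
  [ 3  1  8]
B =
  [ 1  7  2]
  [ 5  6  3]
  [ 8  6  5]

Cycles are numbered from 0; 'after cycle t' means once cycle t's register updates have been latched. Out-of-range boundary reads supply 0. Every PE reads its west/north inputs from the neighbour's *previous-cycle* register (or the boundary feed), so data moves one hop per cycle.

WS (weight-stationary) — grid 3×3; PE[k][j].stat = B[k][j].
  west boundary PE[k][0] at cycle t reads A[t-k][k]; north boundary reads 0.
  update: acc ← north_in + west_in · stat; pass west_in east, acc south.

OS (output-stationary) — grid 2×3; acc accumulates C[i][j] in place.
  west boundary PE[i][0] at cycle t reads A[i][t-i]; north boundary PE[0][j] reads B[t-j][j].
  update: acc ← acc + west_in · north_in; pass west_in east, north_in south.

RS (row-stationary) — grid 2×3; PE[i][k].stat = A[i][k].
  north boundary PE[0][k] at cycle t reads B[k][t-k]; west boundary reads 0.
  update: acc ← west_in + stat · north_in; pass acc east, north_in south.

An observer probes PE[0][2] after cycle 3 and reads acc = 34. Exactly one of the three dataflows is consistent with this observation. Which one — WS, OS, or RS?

dataflow = OS

WS [3×3] PE[0][2] across cycles:
  [0] (0,2) acc=0 (h:0 v:0)
  [1] (0,2) acc=0 (h:0 v:0)
  [2] (0,2) acc=10 (h:5 v:10)
  [3] (0,2) acc=6 (h:3 v:6)
OS [2×3] PE[0][2] across cycles:
  [0] (0,2) acc=0 (h:0 v:0)
  [1] (0,2) acc=0 (h:0 v:0)
  [2] (0,2) acc=10 (h:5 v:2)
  [3] (0,2) acc=34 (h:8 v:3)
RS [2×3] PE[0][2] across cycles:
  [0] (0,2) acc=0 (h:0 v:0)
  [1] (0,2) acc=0 (h:0 v:0)
  [2] (0,2) acc=53 (h:53 v:8)
  [3] (0,2) acc=89 (h:89 v:6)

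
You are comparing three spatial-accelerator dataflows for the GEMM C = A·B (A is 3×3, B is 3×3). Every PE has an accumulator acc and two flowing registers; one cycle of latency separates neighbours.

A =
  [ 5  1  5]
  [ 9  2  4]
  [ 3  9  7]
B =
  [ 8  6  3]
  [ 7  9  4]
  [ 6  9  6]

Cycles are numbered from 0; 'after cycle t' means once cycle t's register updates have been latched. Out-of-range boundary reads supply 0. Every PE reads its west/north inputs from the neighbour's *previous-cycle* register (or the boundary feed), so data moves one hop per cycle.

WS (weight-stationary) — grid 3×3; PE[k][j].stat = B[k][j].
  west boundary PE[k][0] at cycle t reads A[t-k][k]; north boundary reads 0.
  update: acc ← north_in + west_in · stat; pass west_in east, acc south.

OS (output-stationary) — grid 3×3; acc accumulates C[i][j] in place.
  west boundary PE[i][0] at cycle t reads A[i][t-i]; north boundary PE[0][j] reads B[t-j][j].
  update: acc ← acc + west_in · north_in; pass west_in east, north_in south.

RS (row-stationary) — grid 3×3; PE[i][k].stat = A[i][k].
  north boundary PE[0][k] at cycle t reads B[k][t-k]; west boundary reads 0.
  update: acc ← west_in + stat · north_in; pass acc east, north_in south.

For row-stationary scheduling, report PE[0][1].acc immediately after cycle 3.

RS (3×3). Following PE[0][1] plus its west/north inputs:
  [0] (0,0) acc=40 (h:40 v:8)
  [0] (0,1) acc=0 (h:0 v:0)
  [1] (0,0) acc=30 (h:30 v:6)
  [1] (0,1) acc=47 (h:47 v:7)
  [2] (0,0) acc=15 (h:15 v:3)
  [2] (0,1) acc=39 (h:39 v:9)
  [3] (0,0) acc=0 (h:0 v:0)
  [3] (0,1) acc=19 (h:19 v:4)

PE[0][1].acc = 19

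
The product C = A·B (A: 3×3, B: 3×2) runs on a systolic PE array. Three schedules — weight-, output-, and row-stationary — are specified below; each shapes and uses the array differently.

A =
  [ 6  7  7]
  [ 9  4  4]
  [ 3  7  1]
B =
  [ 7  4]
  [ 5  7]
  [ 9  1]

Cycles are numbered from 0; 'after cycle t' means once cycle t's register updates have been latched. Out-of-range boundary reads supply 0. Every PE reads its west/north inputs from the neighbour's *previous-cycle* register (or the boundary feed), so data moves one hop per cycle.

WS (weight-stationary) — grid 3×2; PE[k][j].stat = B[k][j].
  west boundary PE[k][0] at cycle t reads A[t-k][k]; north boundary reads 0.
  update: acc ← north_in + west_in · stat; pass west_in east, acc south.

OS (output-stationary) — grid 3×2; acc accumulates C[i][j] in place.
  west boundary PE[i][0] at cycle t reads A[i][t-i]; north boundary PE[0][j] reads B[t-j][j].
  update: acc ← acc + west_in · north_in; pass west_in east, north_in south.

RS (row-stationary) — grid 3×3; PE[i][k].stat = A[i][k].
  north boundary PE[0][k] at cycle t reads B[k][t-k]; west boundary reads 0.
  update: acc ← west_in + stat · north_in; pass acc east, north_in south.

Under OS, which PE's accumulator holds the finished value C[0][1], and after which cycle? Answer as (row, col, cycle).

(row, col, cycle) = (0, 1, 3)

Under OS, C[0][1] lands at PE[0][1]:
  cycle 0: PE[0][1] → acc 0, east 0, south 0
  cycle 1: PE[0][1] → acc 24, east 6, south 4
  cycle 2: PE[0][1] → acc 73, east 7, south 7
  cycle 3: PE[0][1] → acc 80, east 7, south 1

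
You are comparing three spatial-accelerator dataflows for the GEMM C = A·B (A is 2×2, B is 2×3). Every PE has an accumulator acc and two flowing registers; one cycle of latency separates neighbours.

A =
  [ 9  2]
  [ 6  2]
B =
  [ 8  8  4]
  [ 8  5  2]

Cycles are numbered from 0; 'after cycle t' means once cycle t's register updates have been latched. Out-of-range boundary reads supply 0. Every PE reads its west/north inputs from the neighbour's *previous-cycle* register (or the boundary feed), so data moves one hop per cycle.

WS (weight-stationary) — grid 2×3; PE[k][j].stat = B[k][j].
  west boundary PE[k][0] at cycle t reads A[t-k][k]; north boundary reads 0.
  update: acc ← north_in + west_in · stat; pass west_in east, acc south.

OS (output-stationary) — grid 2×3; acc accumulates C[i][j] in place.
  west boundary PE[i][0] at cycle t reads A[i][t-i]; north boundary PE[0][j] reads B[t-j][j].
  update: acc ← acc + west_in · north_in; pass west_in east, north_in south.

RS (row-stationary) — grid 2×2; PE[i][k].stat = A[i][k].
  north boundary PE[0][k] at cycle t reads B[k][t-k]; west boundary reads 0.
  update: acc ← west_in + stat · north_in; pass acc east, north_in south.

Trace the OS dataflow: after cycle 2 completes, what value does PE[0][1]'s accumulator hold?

PE[0][1].acc = 82

OS (2×3). Following PE[0][1] plus its west/north inputs:
  t=0 PE[0][0]: acc=72 h=9 v=8
  t=0 PE[0][1]: acc=0 h=0 v=0
  t=1 PE[0][0]: acc=88 h=2 v=8
  t=1 PE[0][1]: acc=72 h=9 v=8
  t=2 PE[0][0]: acc=88 h=0 v=0
  t=2 PE[0][1]: acc=82 h=2 v=5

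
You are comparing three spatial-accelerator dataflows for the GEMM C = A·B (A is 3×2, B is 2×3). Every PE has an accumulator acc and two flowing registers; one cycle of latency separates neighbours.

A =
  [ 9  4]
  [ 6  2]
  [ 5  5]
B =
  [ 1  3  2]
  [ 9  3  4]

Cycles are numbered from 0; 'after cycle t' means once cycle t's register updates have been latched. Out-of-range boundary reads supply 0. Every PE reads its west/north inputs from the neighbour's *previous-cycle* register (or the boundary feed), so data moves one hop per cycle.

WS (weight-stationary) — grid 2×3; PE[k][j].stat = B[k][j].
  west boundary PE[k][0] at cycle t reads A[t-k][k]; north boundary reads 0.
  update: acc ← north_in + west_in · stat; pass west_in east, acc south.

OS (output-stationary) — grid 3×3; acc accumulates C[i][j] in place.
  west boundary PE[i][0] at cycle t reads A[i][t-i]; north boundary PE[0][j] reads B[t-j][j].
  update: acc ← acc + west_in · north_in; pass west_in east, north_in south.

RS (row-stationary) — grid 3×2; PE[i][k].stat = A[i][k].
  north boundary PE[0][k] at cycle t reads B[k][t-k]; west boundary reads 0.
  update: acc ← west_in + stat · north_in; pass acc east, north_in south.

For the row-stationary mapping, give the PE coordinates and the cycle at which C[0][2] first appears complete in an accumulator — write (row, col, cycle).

(row, col, cycle) = (0, 1, 3)

RS — PE[0][1] is where C[0][2] collects:
  0: (0,1).acc=0  regs=<0,0>
  1: (0,1).acc=45  regs=<45,9>
  2: (0,1).acc=39  regs=<39,3>
  3: (0,1).acc=34  regs=<34,4>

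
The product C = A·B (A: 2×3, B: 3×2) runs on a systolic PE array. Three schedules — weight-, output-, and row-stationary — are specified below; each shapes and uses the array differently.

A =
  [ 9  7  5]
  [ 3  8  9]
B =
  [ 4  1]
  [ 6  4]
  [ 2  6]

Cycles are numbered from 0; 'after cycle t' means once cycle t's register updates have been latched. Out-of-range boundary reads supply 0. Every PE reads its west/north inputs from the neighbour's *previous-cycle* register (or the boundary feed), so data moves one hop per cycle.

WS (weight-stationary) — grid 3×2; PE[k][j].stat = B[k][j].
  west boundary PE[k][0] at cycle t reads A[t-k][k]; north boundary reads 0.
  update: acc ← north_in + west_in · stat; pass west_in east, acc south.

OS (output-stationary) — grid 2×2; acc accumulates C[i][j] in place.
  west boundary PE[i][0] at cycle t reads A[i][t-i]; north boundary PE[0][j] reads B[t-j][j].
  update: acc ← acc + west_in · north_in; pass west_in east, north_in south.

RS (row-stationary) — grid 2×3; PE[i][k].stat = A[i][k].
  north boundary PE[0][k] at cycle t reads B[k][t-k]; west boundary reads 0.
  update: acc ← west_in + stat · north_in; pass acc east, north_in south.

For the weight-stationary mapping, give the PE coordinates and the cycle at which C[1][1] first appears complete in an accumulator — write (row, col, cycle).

Under WS, C[1][1] lands at PE[2][1]:
  step 0 · PE2,1: acc=0; fwd→0 fwd↓0
  step 1 · PE2,1: acc=0; fwd→0 fwd↓0
  step 2 · PE2,1: acc=0; fwd→0 fwd↓0
  step 3 · PE2,1: acc=67; fwd→5 fwd↓67
  step 4 · PE2,1: acc=89; fwd→9 fwd↓89

(row, col, cycle) = (2, 1, 4)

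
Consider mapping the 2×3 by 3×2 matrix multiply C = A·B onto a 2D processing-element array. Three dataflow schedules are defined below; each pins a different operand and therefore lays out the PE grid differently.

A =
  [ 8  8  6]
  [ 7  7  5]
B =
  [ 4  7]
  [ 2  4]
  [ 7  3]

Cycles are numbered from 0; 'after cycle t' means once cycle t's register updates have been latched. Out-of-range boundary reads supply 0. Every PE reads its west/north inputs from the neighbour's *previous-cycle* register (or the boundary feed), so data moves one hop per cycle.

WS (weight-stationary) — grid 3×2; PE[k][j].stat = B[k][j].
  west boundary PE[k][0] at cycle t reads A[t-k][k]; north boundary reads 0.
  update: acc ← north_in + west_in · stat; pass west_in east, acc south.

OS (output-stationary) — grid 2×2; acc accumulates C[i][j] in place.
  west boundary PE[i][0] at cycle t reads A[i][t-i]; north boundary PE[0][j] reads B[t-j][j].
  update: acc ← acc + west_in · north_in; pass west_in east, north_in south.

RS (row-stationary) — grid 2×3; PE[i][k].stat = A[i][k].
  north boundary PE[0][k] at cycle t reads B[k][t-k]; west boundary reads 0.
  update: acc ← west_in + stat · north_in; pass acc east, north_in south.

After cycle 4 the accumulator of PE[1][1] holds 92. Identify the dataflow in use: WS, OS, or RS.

dataflow = OS

WS (3×2 grid), PE[1][1]:
  c0 r1c1: 0 / 0 / 0
  c1 r1c1: 0 / 0 / 0
  c2 r1c1: 88 / 8 / 88
  c3 r1c1: 77 / 7 / 77
  c4 r1c1: 0 / 0 / 0
OS (2×2 grid), PE[1][1]:
  c0 r1c1: 0 / 0 / 0
  c1 r1c1: 0 / 0 / 0
  c2 r1c1: 49 / 7 / 7
  c3 r1c1: 77 / 7 / 4
  c4 r1c1: 92 / 5 / 3
RS (2×3 grid), PE[1][1]:
  c0 r1c1: 0 / 0 / 0
  c1 r1c1: 0 / 0 / 0
  c2 r1c1: 42 / 42 / 2
  c3 r1c1: 77 / 77 / 4
  c4 r1c1: 0 / 0 / 0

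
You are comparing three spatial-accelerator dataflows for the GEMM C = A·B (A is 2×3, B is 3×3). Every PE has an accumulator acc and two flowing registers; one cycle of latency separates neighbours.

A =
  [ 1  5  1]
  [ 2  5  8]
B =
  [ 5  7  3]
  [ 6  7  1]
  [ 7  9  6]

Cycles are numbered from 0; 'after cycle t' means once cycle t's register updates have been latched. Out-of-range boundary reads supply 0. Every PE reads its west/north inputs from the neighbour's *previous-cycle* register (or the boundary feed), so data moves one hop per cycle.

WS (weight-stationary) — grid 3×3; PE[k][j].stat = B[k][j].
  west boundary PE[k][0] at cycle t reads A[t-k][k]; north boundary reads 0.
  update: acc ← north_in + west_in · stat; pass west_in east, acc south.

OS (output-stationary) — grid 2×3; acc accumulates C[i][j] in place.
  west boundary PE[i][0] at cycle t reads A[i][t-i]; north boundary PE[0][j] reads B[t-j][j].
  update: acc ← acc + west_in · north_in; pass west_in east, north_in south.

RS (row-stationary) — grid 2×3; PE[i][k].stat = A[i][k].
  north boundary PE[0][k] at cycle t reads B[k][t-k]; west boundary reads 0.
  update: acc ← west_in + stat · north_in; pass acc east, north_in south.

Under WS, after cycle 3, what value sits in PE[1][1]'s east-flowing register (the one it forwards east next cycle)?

WS 3×3: PE[1][1] cycle-by-cycle (with neighbour feeds):
  step 0 · PE0,1: acc=0; fwd→0 fwd↓0
  step 0 · PE1,0: acc=0; fwd→0 fwd↓0
  step 0 · PE1,1: acc=0; fwd→0 fwd↓0
  step 1 · PE0,1: acc=7; fwd→1 fwd↓7
  step 1 · PE1,0: acc=35; fwd→5 fwd↓35
  step 1 · PE1,1: acc=0; fwd→0 fwd↓0
  step 2 · PE0,1: acc=14; fwd→2 fwd↓14
  step 2 · PE1,0: acc=40; fwd→5 fwd↓40
  step 2 · PE1,1: acc=42; fwd→5 fwd↓42
  step 3 · PE0,1: acc=0; fwd→0 fwd↓0
  step 3 · PE1,0: acc=0; fwd→0 fwd↓0
  step 3 · PE1,1: acc=49; fwd→5 fwd↓49

register = 5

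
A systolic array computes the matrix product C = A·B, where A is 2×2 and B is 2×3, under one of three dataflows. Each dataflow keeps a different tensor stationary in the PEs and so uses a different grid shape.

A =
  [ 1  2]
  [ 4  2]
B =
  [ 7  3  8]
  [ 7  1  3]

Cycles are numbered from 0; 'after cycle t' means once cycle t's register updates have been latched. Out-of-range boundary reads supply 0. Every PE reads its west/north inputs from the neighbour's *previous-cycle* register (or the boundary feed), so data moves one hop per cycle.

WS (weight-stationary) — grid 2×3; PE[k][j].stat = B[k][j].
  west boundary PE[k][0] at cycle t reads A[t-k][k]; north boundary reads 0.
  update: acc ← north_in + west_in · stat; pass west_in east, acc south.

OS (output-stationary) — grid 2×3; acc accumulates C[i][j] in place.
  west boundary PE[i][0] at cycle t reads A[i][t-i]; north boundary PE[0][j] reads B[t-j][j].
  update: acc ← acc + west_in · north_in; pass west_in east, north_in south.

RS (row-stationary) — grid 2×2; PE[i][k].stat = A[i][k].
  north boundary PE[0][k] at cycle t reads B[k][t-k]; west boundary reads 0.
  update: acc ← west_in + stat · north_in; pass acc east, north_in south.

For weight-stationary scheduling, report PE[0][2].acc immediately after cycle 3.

PE[0][2].acc = 32

WS on a 2×3 grid — tracing PE[0][2] and its feeders:
  cycle 0: PE[0][1] → acc 0, east 0, south 0
  cycle 0: PE[0][2] → acc 0, east 0, south 0
  cycle 1: PE[0][1] → acc 3, east 1, south 3
  cycle 1: PE[0][2] → acc 0, east 0, south 0
  cycle 2: PE[0][1] → acc 12, east 4, south 12
  cycle 2: PE[0][2] → acc 8, east 1, south 8
  cycle 3: PE[0][1] → acc 0, east 0, south 0
  cycle 3: PE[0][2] → acc 32, east 4, south 32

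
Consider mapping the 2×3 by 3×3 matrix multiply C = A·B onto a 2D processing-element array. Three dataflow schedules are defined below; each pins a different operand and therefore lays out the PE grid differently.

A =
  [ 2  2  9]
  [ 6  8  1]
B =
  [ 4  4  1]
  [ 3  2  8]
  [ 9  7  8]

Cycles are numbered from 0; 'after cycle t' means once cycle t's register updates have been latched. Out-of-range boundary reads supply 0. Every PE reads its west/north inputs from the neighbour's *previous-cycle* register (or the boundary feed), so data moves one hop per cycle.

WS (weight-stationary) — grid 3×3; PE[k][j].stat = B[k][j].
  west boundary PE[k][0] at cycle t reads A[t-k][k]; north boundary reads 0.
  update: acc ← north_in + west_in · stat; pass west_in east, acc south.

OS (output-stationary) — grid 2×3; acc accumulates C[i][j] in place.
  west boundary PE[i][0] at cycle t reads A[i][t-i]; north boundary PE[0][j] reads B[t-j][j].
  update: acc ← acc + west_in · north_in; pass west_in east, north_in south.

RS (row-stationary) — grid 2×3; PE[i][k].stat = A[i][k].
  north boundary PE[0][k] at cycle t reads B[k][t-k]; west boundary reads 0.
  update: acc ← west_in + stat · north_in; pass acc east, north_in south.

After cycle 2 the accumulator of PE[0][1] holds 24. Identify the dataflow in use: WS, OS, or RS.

dataflow = WS

— WS: 3×3; PE[0][1] trace:
  after 0 — PE[0][1] acc=0, pass-E 0, pass-S 0
  after 1 — PE[0][1] acc=8, pass-E 2, pass-S 8
  after 2 — PE[0][1] acc=24, pass-E 6, pass-S 24
— OS: 2×3; PE[0][1] trace:
  after 0 — PE[0][1] acc=0, pass-E 0, pass-S 0
  after 1 — PE[0][1] acc=8, pass-E 2, pass-S 4
  after 2 — PE[0][1] acc=12, pass-E 2, pass-S 2
— RS: 2×3; PE[0][1] trace:
  after 0 — PE[0][1] acc=0, pass-E 0, pass-S 0
  after 1 — PE[0][1] acc=14, pass-E 14, pass-S 3
  after 2 — PE[0][1] acc=12, pass-E 12, pass-S 2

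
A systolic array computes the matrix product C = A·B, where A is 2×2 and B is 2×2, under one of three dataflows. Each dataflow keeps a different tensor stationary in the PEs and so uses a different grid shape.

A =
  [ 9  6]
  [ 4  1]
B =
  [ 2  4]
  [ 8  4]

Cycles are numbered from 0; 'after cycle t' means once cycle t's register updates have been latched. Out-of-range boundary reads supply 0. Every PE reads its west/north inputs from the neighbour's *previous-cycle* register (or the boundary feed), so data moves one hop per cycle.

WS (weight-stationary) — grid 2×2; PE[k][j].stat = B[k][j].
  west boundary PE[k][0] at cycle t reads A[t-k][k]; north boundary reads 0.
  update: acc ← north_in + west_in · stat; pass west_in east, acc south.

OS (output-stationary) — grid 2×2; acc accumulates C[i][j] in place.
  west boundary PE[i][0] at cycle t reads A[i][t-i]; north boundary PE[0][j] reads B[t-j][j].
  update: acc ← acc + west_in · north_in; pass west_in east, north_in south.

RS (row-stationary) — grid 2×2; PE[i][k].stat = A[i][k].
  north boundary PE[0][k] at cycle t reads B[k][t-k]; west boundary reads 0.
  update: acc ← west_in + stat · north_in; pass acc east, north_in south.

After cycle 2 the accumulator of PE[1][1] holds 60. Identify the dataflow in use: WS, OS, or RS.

dataflow = WS

— WS: 2×2; PE[1][1] trace:
  0: (1,1).acc=0  regs=<0,0>
  1: (1,1).acc=0  regs=<0,0>
  2: (1,1).acc=60  regs=<6,60>
— OS: 2×2; PE[1][1] trace:
  0: (1,1).acc=0  regs=<0,0>
  1: (1,1).acc=0  regs=<0,0>
  2: (1,1).acc=16  regs=<4,4>
— RS: 2×2; PE[1][1] trace:
  0: (1,1).acc=0  regs=<0,0>
  1: (1,1).acc=0  regs=<0,0>
  2: (1,1).acc=16  regs=<16,8>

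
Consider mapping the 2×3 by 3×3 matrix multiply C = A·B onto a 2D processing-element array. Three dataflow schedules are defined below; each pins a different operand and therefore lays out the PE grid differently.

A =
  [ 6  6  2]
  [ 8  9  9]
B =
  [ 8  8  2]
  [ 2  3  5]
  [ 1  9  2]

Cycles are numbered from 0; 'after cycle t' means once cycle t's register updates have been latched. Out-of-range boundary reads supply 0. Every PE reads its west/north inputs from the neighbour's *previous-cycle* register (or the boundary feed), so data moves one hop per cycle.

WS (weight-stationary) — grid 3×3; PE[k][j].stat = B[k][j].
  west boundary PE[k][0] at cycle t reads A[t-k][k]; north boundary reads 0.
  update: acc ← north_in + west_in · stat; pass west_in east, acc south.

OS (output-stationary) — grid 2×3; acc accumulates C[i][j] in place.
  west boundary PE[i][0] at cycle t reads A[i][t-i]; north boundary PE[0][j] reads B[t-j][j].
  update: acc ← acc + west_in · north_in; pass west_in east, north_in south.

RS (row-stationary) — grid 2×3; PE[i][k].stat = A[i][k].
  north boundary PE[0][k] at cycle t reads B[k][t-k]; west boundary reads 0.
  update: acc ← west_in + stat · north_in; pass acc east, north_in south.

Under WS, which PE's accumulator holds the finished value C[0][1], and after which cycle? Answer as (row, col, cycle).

(row, col, cycle) = (2, 1, 3)

Under WS, C[0][1] lands at PE[2][1]:
  step 0 · PE2,1: acc=0; fwd→0 fwd↓0
  step 1 · PE2,1: acc=0; fwd→0 fwd↓0
  step 2 · PE2,1: acc=0; fwd→0 fwd↓0
  step 3 · PE2,1: acc=84; fwd→2 fwd↓84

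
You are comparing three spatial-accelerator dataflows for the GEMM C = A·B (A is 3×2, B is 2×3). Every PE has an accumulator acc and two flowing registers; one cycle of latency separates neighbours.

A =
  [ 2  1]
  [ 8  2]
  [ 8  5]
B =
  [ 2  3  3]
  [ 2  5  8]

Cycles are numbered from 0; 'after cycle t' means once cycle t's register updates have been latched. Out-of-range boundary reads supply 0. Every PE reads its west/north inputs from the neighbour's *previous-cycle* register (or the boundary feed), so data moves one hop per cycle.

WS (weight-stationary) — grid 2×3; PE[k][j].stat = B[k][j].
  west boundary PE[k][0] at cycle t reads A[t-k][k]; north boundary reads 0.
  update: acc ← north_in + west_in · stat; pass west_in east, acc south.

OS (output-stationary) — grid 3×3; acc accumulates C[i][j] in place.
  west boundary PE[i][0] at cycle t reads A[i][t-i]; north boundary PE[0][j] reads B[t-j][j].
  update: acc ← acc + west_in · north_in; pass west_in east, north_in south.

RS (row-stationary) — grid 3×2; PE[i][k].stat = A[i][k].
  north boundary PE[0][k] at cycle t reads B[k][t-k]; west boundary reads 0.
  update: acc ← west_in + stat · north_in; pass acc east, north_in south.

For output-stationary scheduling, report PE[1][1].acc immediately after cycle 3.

PE[1][1].acc = 34

OS (3×3). Following PE[1][1] plus its west/north inputs:
  0: (0,1).acc=0  regs=<0,0>
  0: (1,0).acc=0  regs=<0,0>
  0: (1,1).acc=0  regs=<0,0>
  1: (0,1).acc=6  regs=<2,3>
  1: (1,0).acc=16  regs=<8,2>
  1: (1,1).acc=0  regs=<0,0>
  2: (0,1).acc=11  regs=<1,5>
  2: (1,0).acc=20  regs=<2,2>
  2: (1,1).acc=24  regs=<8,3>
  3: (0,1).acc=11  regs=<0,0>
  3: (1,0).acc=20  regs=<0,0>
  3: (1,1).acc=34  regs=<2,5>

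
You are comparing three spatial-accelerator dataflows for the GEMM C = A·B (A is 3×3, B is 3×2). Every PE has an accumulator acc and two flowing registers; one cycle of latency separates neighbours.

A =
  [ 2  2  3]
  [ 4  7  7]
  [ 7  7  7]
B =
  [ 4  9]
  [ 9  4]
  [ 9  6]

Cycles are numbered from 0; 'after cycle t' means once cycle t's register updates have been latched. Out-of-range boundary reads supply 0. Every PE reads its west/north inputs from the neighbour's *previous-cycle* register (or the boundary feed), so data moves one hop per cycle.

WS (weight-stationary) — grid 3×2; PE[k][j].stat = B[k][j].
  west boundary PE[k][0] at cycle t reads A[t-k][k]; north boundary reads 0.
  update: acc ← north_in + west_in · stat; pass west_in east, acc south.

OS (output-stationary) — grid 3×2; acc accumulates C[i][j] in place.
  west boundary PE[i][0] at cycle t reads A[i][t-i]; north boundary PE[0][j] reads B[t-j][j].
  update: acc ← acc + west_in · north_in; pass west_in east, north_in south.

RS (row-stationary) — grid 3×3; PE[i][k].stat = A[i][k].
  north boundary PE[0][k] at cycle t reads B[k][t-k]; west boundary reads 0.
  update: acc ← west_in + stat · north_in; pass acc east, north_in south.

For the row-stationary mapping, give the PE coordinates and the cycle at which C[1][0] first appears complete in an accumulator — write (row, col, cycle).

Under RS, C[1][0] lands at PE[1][2]:
  t=0 PE[1][2]: acc=0 h=0 v=0
  t=1 PE[1][2]: acc=0 h=0 v=0
  t=2 PE[1][2]: acc=0 h=0 v=0
  t=3 PE[1][2]: acc=142 h=142 v=9

(row, col, cycle) = (1, 2, 3)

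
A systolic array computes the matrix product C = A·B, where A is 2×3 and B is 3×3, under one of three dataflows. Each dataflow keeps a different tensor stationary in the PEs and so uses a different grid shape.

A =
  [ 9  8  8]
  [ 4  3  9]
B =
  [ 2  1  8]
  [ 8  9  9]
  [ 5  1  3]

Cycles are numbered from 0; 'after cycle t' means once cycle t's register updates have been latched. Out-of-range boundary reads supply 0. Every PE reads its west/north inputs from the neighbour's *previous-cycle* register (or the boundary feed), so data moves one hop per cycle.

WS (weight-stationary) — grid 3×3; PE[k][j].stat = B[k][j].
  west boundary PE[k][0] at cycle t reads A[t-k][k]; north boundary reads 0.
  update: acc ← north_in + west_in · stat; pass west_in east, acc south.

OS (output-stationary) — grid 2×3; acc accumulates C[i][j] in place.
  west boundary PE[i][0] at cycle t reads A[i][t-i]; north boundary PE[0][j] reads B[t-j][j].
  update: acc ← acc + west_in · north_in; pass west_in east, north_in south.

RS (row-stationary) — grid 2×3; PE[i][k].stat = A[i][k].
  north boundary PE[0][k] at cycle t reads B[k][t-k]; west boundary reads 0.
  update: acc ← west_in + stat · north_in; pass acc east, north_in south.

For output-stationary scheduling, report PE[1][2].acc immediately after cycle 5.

PE[1][2].acc = 86

OS on a 2×3 grid — tracing PE[1][2] and its feeders:
  step 0 · PE0,2: acc=0; fwd→0 fwd↓0
  step 0 · PE1,1: acc=0; fwd→0 fwd↓0
  step 0 · PE1,2: acc=0; fwd→0 fwd↓0
  step 1 · PE0,2: acc=0; fwd→0 fwd↓0
  step 1 · PE1,1: acc=0; fwd→0 fwd↓0
  step 1 · PE1,2: acc=0; fwd→0 fwd↓0
  step 2 · PE0,2: acc=72; fwd→9 fwd↓8
  step 2 · PE1,1: acc=4; fwd→4 fwd↓1
  step 2 · PE1,2: acc=0; fwd→0 fwd↓0
  step 3 · PE0,2: acc=144; fwd→8 fwd↓9
  step 3 · PE1,1: acc=31; fwd→3 fwd↓9
  step 3 · PE1,2: acc=32; fwd→4 fwd↓8
  step 4 · PE0,2: acc=168; fwd→8 fwd↓3
  step 4 · PE1,1: acc=40; fwd→9 fwd↓1
  step 4 · PE1,2: acc=59; fwd→3 fwd↓9
  step 5 · PE0,2: acc=168; fwd→0 fwd↓0
  step 5 · PE1,1: acc=40; fwd→0 fwd↓0
  step 5 · PE1,2: acc=86; fwd→9 fwd↓3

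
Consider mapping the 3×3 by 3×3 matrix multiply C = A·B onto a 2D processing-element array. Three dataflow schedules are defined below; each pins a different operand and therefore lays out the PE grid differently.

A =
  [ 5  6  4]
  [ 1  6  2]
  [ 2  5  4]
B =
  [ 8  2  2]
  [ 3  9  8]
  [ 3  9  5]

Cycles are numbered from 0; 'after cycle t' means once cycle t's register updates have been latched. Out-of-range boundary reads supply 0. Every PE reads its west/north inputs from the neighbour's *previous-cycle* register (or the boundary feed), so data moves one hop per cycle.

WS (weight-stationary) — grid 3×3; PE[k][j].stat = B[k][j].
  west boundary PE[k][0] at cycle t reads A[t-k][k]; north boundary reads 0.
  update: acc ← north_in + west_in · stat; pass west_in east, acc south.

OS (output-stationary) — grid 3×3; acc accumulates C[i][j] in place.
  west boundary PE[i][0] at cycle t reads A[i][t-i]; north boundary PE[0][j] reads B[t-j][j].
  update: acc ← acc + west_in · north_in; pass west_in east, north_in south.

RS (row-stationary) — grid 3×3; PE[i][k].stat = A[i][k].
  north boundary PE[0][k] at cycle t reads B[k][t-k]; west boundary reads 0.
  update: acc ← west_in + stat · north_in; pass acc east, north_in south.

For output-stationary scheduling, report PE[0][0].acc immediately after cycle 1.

PE[0][0].acc = 58

OS on a 3×3 grid — tracing PE[0][0] and its feeders:
  after 0 — PE[0][0] acc=40, pass-E 5, pass-S 8
  after 1 — PE[0][0] acc=58, pass-E 6, pass-S 3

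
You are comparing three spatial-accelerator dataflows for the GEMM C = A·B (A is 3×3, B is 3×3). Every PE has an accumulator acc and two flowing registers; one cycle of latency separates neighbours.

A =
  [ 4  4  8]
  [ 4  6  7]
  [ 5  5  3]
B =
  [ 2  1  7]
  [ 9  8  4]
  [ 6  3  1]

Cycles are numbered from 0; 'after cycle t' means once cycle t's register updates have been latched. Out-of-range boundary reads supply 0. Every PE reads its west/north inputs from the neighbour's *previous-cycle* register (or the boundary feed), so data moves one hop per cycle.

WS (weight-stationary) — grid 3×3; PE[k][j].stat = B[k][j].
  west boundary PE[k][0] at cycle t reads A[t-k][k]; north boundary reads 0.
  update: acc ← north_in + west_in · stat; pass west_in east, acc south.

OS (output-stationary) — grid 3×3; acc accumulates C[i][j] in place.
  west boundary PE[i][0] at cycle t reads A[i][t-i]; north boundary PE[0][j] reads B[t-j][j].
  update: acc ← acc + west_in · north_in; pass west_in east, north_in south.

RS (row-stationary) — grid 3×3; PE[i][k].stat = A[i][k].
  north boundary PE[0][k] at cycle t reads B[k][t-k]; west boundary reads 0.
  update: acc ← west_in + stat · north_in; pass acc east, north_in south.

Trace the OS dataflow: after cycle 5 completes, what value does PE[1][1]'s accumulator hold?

PE[1][1].acc = 73

OS (3×3). Following PE[1][1] plus its west/north inputs:
  @0  [0,1]  acc 0  |  →0  ↓0
  @0  [1,0]  acc 0  |  →0  ↓0
  @0  [1,1]  acc 0  |  →0  ↓0
  @1  [0,1]  acc 4  |  →4  ↓1
  @1  [1,0]  acc 8  |  →4  ↓2
  @1  [1,1]  acc 0  |  →0  ↓0
  @2  [0,1]  acc 36  |  →4  ↓8
  @2  [1,0]  acc 62  |  →6  ↓9
  @2  [1,1]  acc 4  |  →4  ↓1
  @3  [0,1]  acc 60  |  →8  ↓3
  @3  [1,0]  acc 104  |  →7  ↓6
  @3  [1,1]  acc 52  |  →6  ↓8
  @4  [0,1]  acc 60  |  →0  ↓0
  @4  [1,0]  acc 104  |  →0  ↓0
  @4  [1,1]  acc 73  |  →7  ↓3
  @5  [0,1]  acc 60  |  →0  ↓0
  @5  [1,0]  acc 104  |  →0  ↓0
  @5  [1,1]  acc 73  |  →0  ↓0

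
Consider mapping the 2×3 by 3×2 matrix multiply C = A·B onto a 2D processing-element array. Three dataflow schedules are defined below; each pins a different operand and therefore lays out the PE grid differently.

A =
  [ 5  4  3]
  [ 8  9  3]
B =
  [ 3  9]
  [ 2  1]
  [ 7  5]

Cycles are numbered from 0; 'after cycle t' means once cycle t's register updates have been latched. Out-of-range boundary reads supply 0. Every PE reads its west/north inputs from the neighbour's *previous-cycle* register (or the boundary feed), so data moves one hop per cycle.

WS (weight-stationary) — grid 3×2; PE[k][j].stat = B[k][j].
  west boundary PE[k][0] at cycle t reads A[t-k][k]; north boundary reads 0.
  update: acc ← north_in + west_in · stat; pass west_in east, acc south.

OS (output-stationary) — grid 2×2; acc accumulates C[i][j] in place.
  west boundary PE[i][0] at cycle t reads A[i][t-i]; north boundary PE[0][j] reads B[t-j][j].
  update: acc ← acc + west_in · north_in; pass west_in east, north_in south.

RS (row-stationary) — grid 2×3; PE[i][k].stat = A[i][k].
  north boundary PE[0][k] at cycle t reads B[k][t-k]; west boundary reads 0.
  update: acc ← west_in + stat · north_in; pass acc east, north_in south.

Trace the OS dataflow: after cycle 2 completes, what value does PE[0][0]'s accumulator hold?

PE[0][0].acc = 44

OS on a 2×2 grid — tracing PE[0][0] and its feeders:
  t=0 PE[0][0]: acc=15 h=5 v=3
  t=1 PE[0][0]: acc=23 h=4 v=2
  t=2 PE[0][0]: acc=44 h=3 v=7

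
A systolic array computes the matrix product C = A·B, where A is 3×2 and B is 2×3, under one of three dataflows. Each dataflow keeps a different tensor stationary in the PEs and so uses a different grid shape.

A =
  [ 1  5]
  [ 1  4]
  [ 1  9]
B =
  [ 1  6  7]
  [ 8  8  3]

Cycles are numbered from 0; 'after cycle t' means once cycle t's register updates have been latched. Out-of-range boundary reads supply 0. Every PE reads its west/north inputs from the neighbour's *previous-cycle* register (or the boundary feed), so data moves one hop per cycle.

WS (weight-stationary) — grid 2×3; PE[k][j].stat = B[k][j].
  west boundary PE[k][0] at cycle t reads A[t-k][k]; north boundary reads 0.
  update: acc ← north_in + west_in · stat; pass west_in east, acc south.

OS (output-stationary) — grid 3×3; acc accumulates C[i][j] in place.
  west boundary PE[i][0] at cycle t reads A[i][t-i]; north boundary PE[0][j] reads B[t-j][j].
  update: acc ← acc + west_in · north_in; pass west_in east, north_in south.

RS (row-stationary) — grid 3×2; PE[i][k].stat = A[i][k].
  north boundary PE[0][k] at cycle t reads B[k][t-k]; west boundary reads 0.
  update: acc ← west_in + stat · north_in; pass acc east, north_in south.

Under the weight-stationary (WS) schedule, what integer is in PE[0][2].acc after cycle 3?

Tracing WS — 2×3 array, target PE[0][2]:
  [0] (0,1) acc=0 (h:0 v:0)
  [0] (0,2) acc=0 (h:0 v:0)
  [1] (0,1) acc=6 (h:1 v:6)
  [1] (0,2) acc=0 (h:0 v:0)
  [2] (0,1) acc=6 (h:1 v:6)
  [2] (0,2) acc=7 (h:1 v:7)
  [3] (0,1) acc=6 (h:1 v:6)
  [3] (0,2) acc=7 (h:1 v:7)

PE[0][2].acc = 7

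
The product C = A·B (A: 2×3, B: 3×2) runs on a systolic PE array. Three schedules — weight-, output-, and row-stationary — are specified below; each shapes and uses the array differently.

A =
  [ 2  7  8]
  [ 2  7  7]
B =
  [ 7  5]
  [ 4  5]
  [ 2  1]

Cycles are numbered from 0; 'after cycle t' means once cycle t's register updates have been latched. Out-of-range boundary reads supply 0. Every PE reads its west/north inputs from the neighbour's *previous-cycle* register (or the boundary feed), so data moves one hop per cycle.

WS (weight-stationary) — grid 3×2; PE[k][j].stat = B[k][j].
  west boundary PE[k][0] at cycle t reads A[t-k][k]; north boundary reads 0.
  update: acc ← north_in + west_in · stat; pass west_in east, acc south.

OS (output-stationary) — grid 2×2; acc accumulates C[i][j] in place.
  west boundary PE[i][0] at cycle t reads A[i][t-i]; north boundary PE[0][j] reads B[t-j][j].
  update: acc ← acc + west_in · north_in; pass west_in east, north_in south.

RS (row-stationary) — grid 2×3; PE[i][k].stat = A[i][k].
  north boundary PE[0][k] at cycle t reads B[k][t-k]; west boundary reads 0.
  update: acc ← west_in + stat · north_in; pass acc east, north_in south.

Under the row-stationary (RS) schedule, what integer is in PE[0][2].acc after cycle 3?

RS (2×3). Following PE[0][2] plus its west/north inputs:
  after 0 — PE[0][1] acc=0, pass-E 0, pass-S 0
  after 0 — PE[0][2] acc=0, pass-E 0, pass-S 0
  after 1 — PE[0][1] acc=42, pass-E 42, pass-S 4
  after 1 — PE[0][2] acc=0, pass-E 0, pass-S 0
  after 2 — PE[0][1] acc=45, pass-E 45, pass-S 5
  after 2 — PE[0][2] acc=58, pass-E 58, pass-S 2
  after 3 — PE[0][1] acc=0, pass-E 0, pass-S 0
  after 3 — PE[0][2] acc=53, pass-E 53, pass-S 1

PE[0][2].acc = 53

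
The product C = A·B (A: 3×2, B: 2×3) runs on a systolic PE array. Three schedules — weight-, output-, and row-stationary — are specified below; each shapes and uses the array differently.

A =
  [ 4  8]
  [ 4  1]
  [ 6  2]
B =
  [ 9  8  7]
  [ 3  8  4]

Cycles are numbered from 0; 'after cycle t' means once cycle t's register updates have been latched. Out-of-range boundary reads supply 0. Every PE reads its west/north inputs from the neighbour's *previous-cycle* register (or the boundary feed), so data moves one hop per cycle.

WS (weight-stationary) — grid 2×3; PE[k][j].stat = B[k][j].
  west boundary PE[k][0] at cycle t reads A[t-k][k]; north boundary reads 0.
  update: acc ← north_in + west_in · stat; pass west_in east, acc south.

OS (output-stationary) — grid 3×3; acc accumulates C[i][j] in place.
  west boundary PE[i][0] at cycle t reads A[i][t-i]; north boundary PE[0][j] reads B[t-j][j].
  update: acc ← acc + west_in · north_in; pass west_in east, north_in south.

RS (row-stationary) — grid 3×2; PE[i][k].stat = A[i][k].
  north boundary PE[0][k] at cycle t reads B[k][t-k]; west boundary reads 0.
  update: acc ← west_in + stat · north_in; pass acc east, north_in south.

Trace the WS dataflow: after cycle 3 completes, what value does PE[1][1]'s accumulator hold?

PE[1][1].acc = 40

WS 2×3: PE[1][1] cycle-by-cycle (with neighbour feeds):
  cycle 0: PE[0][1] → acc 0, east 0, south 0
  cycle 0: PE[1][0] → acc 0, east 0, south 0
  cycle 0: PE[1][1] → acc 0, east 0, south 0
  cycle 1: PE[0][1] → acc 32, east 4, south 32
  cycle 1: PE[1][0] → acc 60, east 8, south 60
  cycle 1: PE[1][1] → acc 0, east 0, south 0
  cycle 2: PE[0][1] → acc 32, east 4, south 32
  cycle 2: PE[1][0] → acc 39, east 1, south 39
  cycle 2: PE[1][1] → acc 96, east 8, south 96
  cycle 3: PE[0][1] → acc 48, east 6, south 48
  cycle 3: PE[1][0] → acc 60, east 2, south 60
  cycle 3: PE[1][1] → acc 40, east 1, south 40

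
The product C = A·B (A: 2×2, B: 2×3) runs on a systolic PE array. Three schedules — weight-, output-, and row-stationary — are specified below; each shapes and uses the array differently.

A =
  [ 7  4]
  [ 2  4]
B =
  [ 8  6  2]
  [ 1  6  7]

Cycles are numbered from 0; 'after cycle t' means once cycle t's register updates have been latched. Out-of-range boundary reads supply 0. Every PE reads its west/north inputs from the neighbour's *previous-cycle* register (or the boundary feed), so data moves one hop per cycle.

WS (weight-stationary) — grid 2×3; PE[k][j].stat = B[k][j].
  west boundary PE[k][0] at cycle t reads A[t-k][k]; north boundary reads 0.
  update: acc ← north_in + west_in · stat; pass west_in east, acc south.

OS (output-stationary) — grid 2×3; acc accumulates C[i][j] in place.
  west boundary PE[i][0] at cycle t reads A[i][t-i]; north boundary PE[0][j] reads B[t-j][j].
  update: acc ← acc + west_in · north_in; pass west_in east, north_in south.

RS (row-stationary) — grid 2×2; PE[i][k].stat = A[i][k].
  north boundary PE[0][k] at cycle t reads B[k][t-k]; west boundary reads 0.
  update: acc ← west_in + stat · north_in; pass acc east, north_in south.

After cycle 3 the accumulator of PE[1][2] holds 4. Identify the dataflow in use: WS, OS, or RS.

Under WS (2×3), PE[1][2]:
  c0 r1c2: 0 / 0 / 0
  c1 r1c2: 0 / 0 / 0
  c2 r1c2: 0 / 0 / 0
  c3 r1c2: 42 / 4 / 42
Under OS (2×3), PE[1][2]:
  c0 r1c2: 0 / 0 / 0
  c1 r1c2: 0 / 0 / 0
  c2 r1c2: 0 / 0 / 0
  c3 r1c2: 4 / 2 / 2
RS (2×2): PE[1][2] does not exist.

dataflow = OS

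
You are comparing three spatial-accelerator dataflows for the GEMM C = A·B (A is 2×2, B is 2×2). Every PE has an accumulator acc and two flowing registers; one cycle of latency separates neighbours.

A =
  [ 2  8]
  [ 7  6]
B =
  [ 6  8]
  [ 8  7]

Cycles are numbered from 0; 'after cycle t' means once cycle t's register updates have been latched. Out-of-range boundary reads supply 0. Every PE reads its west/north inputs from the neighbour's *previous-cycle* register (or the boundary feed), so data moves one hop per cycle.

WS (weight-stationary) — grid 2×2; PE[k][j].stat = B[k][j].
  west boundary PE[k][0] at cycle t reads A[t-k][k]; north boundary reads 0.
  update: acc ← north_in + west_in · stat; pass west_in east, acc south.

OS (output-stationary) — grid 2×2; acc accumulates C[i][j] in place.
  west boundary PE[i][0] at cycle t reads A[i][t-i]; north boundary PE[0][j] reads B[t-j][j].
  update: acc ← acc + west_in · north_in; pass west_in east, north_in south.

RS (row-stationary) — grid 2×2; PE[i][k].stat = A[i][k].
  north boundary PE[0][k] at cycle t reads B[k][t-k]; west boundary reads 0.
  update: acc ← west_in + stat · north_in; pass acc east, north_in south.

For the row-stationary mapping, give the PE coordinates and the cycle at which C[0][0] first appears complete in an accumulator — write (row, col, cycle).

(row, col, cycle) = (0, 1, 1)

RS: C[0][0] accumulates in PE[0][1]:
  t=0 PE[0][1]: acc=0 h=0 v=0
  t=1 PE[0][1]: acc=76 h=76 v=8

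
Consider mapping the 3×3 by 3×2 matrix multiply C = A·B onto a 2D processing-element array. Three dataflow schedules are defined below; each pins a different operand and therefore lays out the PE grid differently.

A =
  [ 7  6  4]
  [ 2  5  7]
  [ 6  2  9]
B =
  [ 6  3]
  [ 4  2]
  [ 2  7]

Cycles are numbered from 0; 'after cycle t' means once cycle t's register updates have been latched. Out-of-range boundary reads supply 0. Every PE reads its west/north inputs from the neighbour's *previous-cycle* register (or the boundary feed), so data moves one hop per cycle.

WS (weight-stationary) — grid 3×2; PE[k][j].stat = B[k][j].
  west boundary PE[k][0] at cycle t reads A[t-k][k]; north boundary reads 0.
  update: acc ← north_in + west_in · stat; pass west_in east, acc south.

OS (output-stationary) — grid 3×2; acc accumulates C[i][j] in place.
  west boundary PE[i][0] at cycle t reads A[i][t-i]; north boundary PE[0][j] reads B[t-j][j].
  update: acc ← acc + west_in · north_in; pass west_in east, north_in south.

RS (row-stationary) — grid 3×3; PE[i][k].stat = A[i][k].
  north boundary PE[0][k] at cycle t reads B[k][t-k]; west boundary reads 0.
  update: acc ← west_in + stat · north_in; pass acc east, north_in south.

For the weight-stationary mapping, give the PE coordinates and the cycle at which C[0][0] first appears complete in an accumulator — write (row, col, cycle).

WS — PE[2][0] is where C[0][0] collects:
  cycle 0: PE[2][0] → acc 0, east 0, south 0
  cycle 1: PE[2][0] → acc 0, east 0, south 0
  cycle 2: PE[2][0] → acc 74, east 4, south 74

(row, col, cycle) = (2, 0, 2)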